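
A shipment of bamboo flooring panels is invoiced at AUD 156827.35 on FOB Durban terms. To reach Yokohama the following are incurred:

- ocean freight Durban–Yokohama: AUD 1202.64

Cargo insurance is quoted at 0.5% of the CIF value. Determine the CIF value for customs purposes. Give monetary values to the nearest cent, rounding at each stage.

Let C be the CIF value. C = FOB price + freight + 0.5% × C
C − 0.5% × C = 156827.35 + 1202.64
0.995 × C = 158029.99
C = 158029.99 / 0.995 = 158824.11
Insurance premium = 0.5% × 158824.11 = 794.12

CIF value: AUD 158824.11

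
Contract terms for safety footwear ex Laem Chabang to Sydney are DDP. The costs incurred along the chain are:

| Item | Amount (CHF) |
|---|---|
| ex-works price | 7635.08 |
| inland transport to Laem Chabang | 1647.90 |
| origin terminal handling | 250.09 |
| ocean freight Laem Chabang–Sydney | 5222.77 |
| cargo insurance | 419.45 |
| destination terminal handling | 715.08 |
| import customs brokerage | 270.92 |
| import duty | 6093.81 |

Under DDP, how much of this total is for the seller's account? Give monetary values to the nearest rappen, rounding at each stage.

DDP: the seller bears all costs including import duty.
Seller's account: goods 7635.08 + inland to port 1647.90 + origin terminal 250.09 + freight 5222.77 + insurance 419.45 + destination terminal 715.08 + brokerage 270.92 + duty 6093.81 = 22255.10
Buyer's account: 0.00

Seller's account: CHF 22255.10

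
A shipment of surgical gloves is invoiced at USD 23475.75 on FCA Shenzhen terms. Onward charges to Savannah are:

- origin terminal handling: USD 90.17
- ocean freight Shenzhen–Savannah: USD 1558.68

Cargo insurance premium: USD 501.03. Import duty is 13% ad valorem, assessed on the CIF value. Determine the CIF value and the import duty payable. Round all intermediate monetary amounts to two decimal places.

CIF = FCA price + pre-shipment costs + freight + insurance
CIF = 23475.75 + 90.17 + 1558.68 + 501.03 = 25625.63
Import duty = 25625.63 × 13% = 3331.33

CIF value: USD 25625.63; import duty: USD 3331.33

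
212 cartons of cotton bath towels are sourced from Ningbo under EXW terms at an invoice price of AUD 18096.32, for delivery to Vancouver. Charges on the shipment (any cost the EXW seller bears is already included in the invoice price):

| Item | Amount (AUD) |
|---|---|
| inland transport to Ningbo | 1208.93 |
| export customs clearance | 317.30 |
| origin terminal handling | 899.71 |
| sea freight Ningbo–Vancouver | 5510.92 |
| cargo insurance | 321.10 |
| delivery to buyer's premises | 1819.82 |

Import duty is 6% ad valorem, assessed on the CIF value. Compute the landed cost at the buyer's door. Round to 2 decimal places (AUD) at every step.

Total landed cost: AUD 29755.36

EXW: the seller makes goods available at their premises; the buyer bears all onward costs.
CIF value = EXW price + inland to port + export clearance + origin terminal + freight + insurance = 18096.32 + 1208.93 + 317.30 + 899.71 + 5510.92 + 321.10 = 26354.28
Import duty = 26354.28 × 6% = 1581.26
Buyer bears: inland to port 1208.93 + export clearance 317.30 + origin terminal 899.71 + freight 5510.92 + insurance 321.10 + delivery 1819.82 + duty 1581.26 = 11659.04
Landed cost = invoice 18096.32 + 11659.04 = 29755.36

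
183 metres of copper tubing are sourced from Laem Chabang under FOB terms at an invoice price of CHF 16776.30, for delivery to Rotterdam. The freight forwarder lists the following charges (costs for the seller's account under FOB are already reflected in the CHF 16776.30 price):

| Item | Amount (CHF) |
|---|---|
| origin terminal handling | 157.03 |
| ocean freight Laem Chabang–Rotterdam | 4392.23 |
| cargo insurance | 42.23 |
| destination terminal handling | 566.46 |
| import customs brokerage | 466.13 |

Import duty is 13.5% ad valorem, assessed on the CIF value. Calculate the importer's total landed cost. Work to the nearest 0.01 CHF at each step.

Total landed cost: CHF 25106.80

FOB: the seller bears costs until goods are on board at the origin port; the buyer bears freight, insurance and all costs thereafter.
Already in the invoice (seller's account under FOB): origin terminal — exclude.
CIF value = FOB price + freight + insurance = 16776.30 + 4392.23 + 42.23 = 21210.76
Import duty = 21210.76 × 13.5% = 2863.45
Buyer bears: freight 4392.23 + insurance 42.23 + destination terminal 566.46 + brokerage 466.13 + duty 2863.45 = 8330.50
Landed cost = invoice 16776.30 + 8330.50 = 25106.80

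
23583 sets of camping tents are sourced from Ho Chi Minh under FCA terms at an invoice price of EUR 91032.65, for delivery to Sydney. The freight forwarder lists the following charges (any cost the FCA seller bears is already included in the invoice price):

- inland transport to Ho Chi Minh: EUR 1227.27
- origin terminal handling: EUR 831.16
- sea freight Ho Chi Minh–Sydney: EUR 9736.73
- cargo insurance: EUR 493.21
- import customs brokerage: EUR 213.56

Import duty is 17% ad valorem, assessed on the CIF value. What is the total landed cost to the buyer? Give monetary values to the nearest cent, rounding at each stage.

Total landed cost: EUR 119663.25

FCA: the seller delivers export-cleared goods to the carrier; the buyer bears costs from that point.
Already in the invoice (seller's account under FCA): inland to port — exclude.
CIF value = FCA price + origin terminal + freight + insurance = 91032.65 + 831.16 + 9736.73 + 493.21 = 102093.75
Import duty = 102093.75 × 17% = 17355.94
Buyer bears: origin terminal 831.16 + freight 9736.73 + insurance 493.21 + brokerage 213.56 + duty 17355.94 = 28630.60
Landed cost = invoice 91032.65 + 28630.60 = 119663.25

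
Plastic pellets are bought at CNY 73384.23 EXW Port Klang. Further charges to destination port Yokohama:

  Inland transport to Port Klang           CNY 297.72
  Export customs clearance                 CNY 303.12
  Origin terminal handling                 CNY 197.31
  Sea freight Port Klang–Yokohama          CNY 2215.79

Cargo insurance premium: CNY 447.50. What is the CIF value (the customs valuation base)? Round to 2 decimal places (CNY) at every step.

CIF value: CNY 76845.67

CIF = EXW price + pre-shipment costs + freight + insurance
CIF = 73384.23 + 297.72 + 303.12 + 197.31 + 2215.79 + 447.50 = 76845.67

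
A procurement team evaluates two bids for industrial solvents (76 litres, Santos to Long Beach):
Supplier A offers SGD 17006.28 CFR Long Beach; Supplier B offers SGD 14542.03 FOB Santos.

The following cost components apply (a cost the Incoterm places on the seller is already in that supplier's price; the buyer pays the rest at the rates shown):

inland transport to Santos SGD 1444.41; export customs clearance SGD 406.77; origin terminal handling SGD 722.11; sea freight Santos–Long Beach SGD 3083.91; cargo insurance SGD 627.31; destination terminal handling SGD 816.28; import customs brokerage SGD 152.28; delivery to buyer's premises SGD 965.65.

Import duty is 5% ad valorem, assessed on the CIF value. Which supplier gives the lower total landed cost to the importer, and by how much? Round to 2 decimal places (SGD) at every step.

Supplier A (CFR):
CIF value = CFR price + insurance = 17006.28 + 627.31 = 17633.59
Import duty = 17633.59 × 5% = 881.68
Buyer bears (A): 627.31 + 816.28 + 152.28 + 965.65 = 2561.52
Landed cost (A) = invoice 17006.28 + 2561.52 + duty 881.68 = 20449.48
Supplier B (FOB):
CIF value = FOB price + freight + insurance = 14542.03 + 3083.91 + 627.31 = 18253.25
Import duty = 18253.25 × 5% = 912.66
Buyer bears (B): 3083.91 + 627.31 + 816.28 + 152.28 + 965.65 = 5645.43
Landed cost (B) = invoice 14542.03 + 5645.43 + duty 912.66 = 21100.12
Difference = |20449.48 − 21100.12| = 650.64

Supplier A is cheaper by SGD 650.64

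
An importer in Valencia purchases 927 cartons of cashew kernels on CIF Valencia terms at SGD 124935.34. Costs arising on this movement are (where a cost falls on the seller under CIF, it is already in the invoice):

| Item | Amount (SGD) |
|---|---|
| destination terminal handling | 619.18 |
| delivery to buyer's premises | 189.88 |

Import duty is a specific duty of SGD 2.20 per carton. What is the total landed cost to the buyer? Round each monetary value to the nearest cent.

Total landed cost: SGD 127783.80

CIF: the seller pays costs through ocean freight and marine insurance to the destination port.
The CIF price already equals the CIF value: 124935.34
Import duty = 927 × 2.20 = 2039.40
Buyer bears: destination terminal 619.18 + delivery 189.88 + duty 2039.40 = 2848.46
Landed cost = invoice 124935.34 + 2848.46 = 127783.80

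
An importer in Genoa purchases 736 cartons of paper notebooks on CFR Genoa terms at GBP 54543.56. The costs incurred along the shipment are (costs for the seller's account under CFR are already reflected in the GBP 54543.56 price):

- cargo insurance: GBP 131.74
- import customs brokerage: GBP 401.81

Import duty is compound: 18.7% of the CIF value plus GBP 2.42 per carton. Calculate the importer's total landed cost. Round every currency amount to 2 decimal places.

Total landed cost: GBP 67082.51

CFR: the seller pays costs through ocean freight to the destination port, but not insurance.
CIF value = CFR price + insurance = 54543.56 + 131.74 = 54675.30
Ad valorem component: 54675.30 × 18.7% = 10224.28
Specific component: 736 × 2.42 = 1781.12
Import duty = 10224.28 + 1781.12 = 12005.40
Buyer bears: insurance 131.74 + brokerage 401.81 + duty 12005.40 = 12538.95
Landed cost = invoice 54543.56 + 12538.95 = 67082.51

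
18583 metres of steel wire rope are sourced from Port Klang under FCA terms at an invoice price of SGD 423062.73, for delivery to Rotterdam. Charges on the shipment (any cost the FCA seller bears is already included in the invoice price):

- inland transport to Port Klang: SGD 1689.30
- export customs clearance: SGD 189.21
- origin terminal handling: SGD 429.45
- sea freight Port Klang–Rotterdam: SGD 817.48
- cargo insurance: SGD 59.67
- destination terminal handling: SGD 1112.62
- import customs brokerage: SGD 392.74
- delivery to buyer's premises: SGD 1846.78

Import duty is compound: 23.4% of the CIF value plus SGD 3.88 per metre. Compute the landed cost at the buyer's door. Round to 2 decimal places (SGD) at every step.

Total landed cost: SGD 599125.93

FCA: the seller delivers export-cleared goods to the carrier; the buyer bears costs from that point.
Already in the invoice (seller's account under FCA): inland to port, export clearance — exclude.
CIF value = FCA price + origin terminal + freight + insurance = 423062.73 + 429.45 + 817.48 + 59.67 = 424369.33
Ad valorem component: 424369.33 × 23.4% = 99302.42
Specific component: 18583 × 3.88 = 72102.04
Import duty = 99302.42 + 72102.04 = 171404.46
Buyer bears: origin terminal 429.45 + freight 817.48 + insurance 59.67 + destination terminal 1112.62 + brokerage 392.74 + delivery 1846.78 + duty 171404.46 = 176063.20
Landed cost = invoice 423062.73 + 176063.20 = 599125.93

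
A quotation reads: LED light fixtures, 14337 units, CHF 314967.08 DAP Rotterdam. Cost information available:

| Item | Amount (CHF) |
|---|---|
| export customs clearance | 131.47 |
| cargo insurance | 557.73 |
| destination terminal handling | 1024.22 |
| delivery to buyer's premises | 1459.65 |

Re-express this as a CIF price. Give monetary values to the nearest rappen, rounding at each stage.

CIF price: CHF 312483.21

Not relevant to the conversion: export clearance, insurance — on the seller under both DAP and CIF; already in the DAP price and stays in the CIF price.
From DAP to CIF, the seller no longer bears: destination terminal, delivery.
CIF price = 314967.08 − 1024.22 − 1459.65 = 312483.21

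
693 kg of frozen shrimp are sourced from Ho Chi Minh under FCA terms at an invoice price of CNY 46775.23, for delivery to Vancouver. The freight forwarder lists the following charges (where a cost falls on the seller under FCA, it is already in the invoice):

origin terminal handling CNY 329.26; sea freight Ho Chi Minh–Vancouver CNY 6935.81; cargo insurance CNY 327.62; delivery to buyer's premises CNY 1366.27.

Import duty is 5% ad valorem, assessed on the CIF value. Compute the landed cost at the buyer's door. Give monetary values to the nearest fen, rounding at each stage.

FCA: the seller delivers export-cleared goods to the carrier; the buyer bears costs from that point.
CIF value = FCA price + origin terminal + freight + insurance = 46775.23 + 329.26 + 6935.81 + 327.62 = 54367.92
Import duty = 54367.92 × 5% = 2718.40
Buyer bears: origin terminal 329.26 + freight 6935.81 + insurance 327.62 + delivery 1366.27 + duty 2718.40 = 11677.36
Landed cost = invoice 46775.23 + 11677.36 = 58452.59

Total landed cost: CNY 58452.59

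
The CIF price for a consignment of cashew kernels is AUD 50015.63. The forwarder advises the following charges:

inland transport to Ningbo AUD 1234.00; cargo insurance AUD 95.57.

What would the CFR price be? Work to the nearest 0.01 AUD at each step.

Not relevant to the conversion: inland to port — on the seller under both CIF and CFR; already in the CIF price and stays in the CFR price.
From CIF to CFR, the seller no longer bears: insurance.
CFR price = 50015.63 − 95.57 = 49920.06

CFR price: AUD 49920.06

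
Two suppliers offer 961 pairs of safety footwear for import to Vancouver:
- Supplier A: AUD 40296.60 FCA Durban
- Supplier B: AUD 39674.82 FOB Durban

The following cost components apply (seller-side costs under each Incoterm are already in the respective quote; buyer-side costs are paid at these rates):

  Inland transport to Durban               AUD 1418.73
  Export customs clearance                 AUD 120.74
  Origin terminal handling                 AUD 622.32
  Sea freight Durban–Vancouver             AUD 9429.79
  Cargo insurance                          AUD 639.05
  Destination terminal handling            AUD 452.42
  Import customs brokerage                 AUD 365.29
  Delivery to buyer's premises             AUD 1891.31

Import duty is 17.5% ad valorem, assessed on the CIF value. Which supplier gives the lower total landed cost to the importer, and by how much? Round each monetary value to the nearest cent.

Supplier B is cheaper by AUD 1461.82

Supplier A (FCA):
CIF value = FCA price + origin terminal + freight + insurance = 40296.60 + 622.32 + 9429.79 + 639.05 = 50987.76
Import duty = 50987.76 × 17.5% = 8922.86
Buyer bears (A): 622.32 + 9429.79 + 639.05 + 452.42 + 365.29 + 1891.31 = 13400.18
Landed cost (A) = invoice 40296.60 + 13400.18 + duty 8922.86 = 62619.64
Supplier B (FOB):
CIF value = FOB price + freight + insurance = 39674.82 + 9429.79 + 639.05 = 49743.66
Import duty = 49743.66 × 17.5% = 8705.14
Buyer bears (B): 9429.79 + 639.05 + 452.42 + 365.29 + 1891.31 = 12777.86
Landed cost (B) = invoice 39674.82 + 12777.86 + duty 8705.14 = 61157.82
Difference = |62619.64 − 61157.82| = 1461.82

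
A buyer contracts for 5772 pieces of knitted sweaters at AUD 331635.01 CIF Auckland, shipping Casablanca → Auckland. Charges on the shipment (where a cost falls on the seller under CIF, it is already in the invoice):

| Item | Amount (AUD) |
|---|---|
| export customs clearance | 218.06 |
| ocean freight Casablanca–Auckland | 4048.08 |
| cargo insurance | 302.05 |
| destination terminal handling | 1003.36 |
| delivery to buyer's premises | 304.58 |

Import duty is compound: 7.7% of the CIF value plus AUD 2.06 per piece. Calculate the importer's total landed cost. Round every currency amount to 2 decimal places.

Total landed cost: AUD 370369.17

CIF: the seller pays costs through ocean freight and marine insurance to the destination port.
Already in the invoice (seller's account under CIF): export clearance, freight, insurance — exclude.
The CIF price already equals the CIF value: 331635.01
Ad valorem component: 331635.01 × 7.7% = 25535.90
Specific component: 5772 × 2.06 = 11890.32
Import duty = 25535.90 + 11890.32 = 37426.22
Buyer bears: destination terminal 1003.36 + delivery 304.58 + duty 37426.22 = 38734.16
Landed cost = invoice 331635.01 + 38734.16 = 370369.17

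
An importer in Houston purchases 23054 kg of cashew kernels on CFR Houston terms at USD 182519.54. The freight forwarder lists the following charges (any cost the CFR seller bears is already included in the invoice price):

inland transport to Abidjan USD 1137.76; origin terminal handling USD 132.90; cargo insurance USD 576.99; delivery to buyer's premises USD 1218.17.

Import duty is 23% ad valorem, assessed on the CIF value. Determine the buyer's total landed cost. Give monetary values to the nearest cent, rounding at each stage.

Total landed cost: USD 226426.90

CFR: the seller pays costs through ocean freight to the destination port, but not insurance.
Already in the invoice (seller's account under CFR): inland to port, origin terminal — exclude.
CIF value = CFR price + insurance = 182519.54 + 576.99 = 183096.53
Import duty = 183096.53 × 23% = 42112.20
Buyer bears: insurance 576.99 + delivery 1218.17 + duty 42112.20 = 43907.36
Landed cost = invoice 182519.54 + 43907.36 = 226426.90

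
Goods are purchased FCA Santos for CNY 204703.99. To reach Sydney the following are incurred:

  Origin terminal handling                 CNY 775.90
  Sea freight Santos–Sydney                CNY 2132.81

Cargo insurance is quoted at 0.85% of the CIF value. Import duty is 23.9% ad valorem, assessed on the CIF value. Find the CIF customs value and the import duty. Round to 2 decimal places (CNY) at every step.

CIF value: CNY 209392.54; import duty: CNY 50044.82

Let C be the CIF value. C = FCA price + pre-shipment costs + freight + 0.85% × C
C − 0.85% × C = 204703.99 + 775.90 + 2132.81
0.9915 × C = 207612.70
C = 207612.70 / 0.9915 = 209392.54
Insurance premium = 0.85% × 209392.54 = 1779.84
Import duty = 209392.54 × 23.9% = 50044.82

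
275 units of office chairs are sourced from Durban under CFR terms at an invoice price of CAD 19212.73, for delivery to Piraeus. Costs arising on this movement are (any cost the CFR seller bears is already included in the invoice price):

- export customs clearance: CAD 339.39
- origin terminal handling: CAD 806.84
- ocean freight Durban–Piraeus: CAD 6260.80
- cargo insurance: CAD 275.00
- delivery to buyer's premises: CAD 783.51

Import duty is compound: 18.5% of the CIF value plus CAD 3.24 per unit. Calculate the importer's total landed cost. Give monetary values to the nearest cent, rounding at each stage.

CFR: the seller pays costs through ocean freight to the destination port, but not insurance.
Already in the invoice (seller's account under CFR): export clearance, origin terminal, freight — exclude.
CIF value = CFR price + insurance = 19212.73 + 275.00 = 19487.73
Ad valorem component: 19487.73 × 18.5% = 3605.23
Specific component: 275 × 3.24 = 891.00
Import duty = 3605.23 + 891.00 = 4496.23
Buyer bears: insurance 275.00 + delivery 783.51 + duty 4496.23 = 5554.74
Landed cost = invoice 19212.73 + 5554.74 = 24767.47

Total landed cost: CAD 24767.47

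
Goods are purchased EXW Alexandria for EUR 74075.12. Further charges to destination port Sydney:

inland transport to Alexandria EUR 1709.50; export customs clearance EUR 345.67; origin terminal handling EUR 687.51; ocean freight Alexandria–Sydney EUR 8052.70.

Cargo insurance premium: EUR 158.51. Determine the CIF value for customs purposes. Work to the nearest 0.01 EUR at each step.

CIF = EXW price + pre-shipment costs + freight + insurance
CIF = 74075.12 + 1709.50 + 345.67 + 687.51 + 8052.70 + 158.51 = 85029.01

CIF value: EUR 85029.01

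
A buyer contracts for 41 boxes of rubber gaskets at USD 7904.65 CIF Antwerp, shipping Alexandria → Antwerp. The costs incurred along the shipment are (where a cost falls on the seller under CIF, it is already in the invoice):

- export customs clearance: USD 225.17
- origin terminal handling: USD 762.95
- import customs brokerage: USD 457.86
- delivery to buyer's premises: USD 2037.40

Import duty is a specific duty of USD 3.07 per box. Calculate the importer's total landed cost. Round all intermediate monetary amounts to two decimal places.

Total landed cost: USD 10525.78

CIF: the seller pays costs through ocean freight and marine insurance to the destination port.
Already in the invoice (seller's account under CIF): export clearance, origin terminal — exclude.
The CIF price already equals the CIF value: 7904.65
Import duty = 41 × 3.07 = 125.87
Buyer bears: brokerage 457.86 + delivery 2037.40 + duty 125.87 = 2621.13
Landed cost = invoice 7904.65 + 2621.13 = 10525.78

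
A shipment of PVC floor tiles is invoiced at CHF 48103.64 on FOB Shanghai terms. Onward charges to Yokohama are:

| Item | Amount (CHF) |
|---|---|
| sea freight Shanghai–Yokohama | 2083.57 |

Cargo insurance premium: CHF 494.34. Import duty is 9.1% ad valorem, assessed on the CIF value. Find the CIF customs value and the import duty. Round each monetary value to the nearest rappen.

CIF value: CHF 50681.55; import duty: CHF 4612.02

CIF = FOB price + freight + insurance
CIF = 48103.64 + 2083.57 + 494.34 = 50681.55
Import duty = 50681.55 × 9.1% = 4612.02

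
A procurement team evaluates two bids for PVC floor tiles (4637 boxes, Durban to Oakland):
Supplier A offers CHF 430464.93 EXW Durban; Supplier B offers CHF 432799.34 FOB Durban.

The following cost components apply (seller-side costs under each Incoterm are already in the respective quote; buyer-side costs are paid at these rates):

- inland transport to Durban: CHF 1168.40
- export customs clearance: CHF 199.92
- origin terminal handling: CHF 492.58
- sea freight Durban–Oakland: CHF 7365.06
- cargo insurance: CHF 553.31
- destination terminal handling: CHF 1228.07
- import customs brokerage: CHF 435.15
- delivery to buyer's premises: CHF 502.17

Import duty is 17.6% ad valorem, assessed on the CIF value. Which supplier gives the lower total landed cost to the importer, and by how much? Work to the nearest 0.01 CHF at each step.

Supplier A is cheaper by CHF 556.85

Supplier A (EXW):
CIF value = EXW price + inland to port + export clearance + origin terminal + freight + insurance = 430464.93 + 1168.40 + 199.92 + 492.58 + 7365.06 + 553.31 = 440244.20
Import duty = 440244.20 × 17.6% = 77482.98
Buyer bears (A): 1168.40 + 199.92 + 492.58 + 7365.06 + 553.31 + 1228.07 + 435.15 + 502.17 = 11944.66
Landed cost (A) = invoice 430464.93 + 11944.66 + duty 77482.98 = 519892.57
Supplier B (FOB):
CIF value = FOB price + freight + insurance = 432799.34 + 7365.06 + 553.31 = 440717.71
Import duty = 440717.71 × 17.6% = 77566.32
Buyer bears (B): 7365.06 + 553.31 + 1228.07 + 435.15 + 502.17 = 10083.76
Landed cost (B) = invoice 432799.34 + 10083.76 + duty 77566.32 = 520449.42
Difference = |519892.57 − 520449.42| = 556.85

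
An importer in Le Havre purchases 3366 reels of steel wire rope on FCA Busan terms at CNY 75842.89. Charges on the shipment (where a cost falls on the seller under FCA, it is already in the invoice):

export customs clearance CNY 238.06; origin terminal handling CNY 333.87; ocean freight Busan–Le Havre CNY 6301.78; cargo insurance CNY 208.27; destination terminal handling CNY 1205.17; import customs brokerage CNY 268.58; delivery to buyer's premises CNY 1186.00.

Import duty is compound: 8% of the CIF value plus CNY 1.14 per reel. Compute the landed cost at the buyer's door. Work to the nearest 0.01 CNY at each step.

FCA: the seller delivers export-cleared goods to the carrier; the buyer bears costs from that point.
Already in the invoice (seller's account under FCA): export clearance — exclude.
CIF value = FCA price + origin terminal + freight + insurance = 75842.89 + 333.87 + 6301.78 + 208.27 = 82686.81
Ad valorem component: 82686.81 × 8% = 6614.94
Specific component: 3366 × 1.14 = 3837.24
Import duty = 6614.94 + 3837.24 = 10452.18
Buyer bears: origin terminal 333.87 + freight 6301.78 + insurance 208.27 + destination terminal 1205.17 + brokerage 268.58 + delivery 1186.00 + duty 10452.18 = 19955.85
Landed cost = invoice 75842.89 + 19955.85 = 95798.74

Total landed cost: CNY 95798.74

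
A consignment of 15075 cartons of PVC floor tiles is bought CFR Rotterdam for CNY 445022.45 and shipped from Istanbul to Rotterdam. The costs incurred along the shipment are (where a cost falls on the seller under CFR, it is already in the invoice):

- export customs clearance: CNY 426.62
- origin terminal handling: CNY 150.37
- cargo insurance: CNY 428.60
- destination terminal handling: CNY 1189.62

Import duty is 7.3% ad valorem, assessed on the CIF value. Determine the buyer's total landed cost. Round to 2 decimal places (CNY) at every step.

Total landed cost: CNY 479158.60

CFR: the seller pays costs through ocean freight to the destination port, but not insurance.
Already in the invoice (seller's account under CFR): export clearance, origin terminal — exclude.
CIF value = CFR price + insurance = 445022.45 + 428.60 = 445451.05
Import duty = 445451.05 × 7.3% = 32517.93
Buyer bears: insurance 428.60 + destination terminal 1189.62 + duty 32517.93 = 34136.15
Landed cost = invoice 445022.45 + 34136.15 = 479158.60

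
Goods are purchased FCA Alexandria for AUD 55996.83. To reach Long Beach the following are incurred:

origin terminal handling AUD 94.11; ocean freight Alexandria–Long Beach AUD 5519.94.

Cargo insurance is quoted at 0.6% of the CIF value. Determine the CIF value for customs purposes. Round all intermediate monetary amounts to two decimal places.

CIF value: AUD 61982.78

Let C be the CIF value. C = FCA price + pre-shipment costs + freight + 0.6% × C
C − 0.6% × C = 55996.83 + 94.11 + 5519.94
0.994 × C = 61610.88
C = 61610.88 / 0.994 = 61982.78
Insurance premium = 0.6% × 61982.78 = 371.90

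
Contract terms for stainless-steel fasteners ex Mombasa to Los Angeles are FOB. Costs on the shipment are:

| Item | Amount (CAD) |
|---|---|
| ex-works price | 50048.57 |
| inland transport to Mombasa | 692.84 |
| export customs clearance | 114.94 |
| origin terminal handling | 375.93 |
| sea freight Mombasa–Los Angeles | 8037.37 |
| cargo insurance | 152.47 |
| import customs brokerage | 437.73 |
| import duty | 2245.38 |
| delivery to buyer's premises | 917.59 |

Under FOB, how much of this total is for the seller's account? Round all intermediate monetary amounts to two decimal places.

Seller's account: CAD 51232.28

FOB: the seller bears costs until goods are on board at the origin port; the buyer bears freight, insurance and all costs thereafter.
Seller's account: goods 50048.57 + inland to port 692.84 + export clearance 114.94 + origin terminal 375.93 = 51232.28
Buyer's account: freight 8037.37 + insurance 152.47 + brokerage 437.73 + duty 2245.38 + delivery 917.59 = 11790.54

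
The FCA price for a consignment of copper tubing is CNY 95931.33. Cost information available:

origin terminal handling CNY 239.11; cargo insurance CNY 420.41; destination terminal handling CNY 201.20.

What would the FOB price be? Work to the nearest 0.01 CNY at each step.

Not relevant to the conversion: destination terminal, insurance — on the buyer under both terms; not part of either seller's price.
From FCA to FOB, the seller additionally bears: origin terminal.
FOB price = 95931.33 + 239.11 = 96170.44

FOB price: CNY 96170.44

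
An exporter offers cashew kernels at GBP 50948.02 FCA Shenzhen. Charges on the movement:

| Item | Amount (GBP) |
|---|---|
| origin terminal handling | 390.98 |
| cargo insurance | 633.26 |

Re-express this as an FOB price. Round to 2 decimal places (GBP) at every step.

Not relevant to the conversion: insurance — on the buyer under both terms; not part of either seller's price.
From FCA to FOB, the seller additionally bears: origin terminal.
FOB price = 50948.02 + 390.98 = 51339.00

FOB price: GBP 51339.00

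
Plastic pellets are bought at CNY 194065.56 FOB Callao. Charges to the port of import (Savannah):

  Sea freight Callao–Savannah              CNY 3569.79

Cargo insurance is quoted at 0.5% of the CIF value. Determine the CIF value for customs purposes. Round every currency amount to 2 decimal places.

Let C be the CIF value. C = FOB price + freight + 0.5% × C
C − 0.5% × C = 194065.56 + 3569.79
0.995 × C = 197635.35
C = 197635.35 / 0.995 = 198628.49
Insurance premium = 0.5% × 198628.49 = 993.14

CIF value: CNY 198628.49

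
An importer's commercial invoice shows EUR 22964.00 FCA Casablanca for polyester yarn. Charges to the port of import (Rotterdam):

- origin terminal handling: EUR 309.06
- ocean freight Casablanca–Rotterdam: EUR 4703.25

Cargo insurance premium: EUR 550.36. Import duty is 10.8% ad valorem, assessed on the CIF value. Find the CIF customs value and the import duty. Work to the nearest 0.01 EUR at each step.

CIF value: EUR 28526.67; import duty: EUR 3080.88

CIF = FCA price + pre-shipment costs + freight + insurance
CIF = 22964.00 + 309.06 + 4703.25 + 550.36 = 28526.67
Import duty = 28526.67 × 10.8% = 3080.88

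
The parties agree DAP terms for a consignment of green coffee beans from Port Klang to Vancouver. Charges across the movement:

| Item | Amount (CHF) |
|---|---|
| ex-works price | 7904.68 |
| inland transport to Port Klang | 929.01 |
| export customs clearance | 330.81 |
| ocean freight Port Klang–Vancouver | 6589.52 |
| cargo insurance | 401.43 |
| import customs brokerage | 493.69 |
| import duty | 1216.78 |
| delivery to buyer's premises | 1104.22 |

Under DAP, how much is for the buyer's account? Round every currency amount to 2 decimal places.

Buyer's account: CHF 1710.47

DAP: the seller bears all costs to the named destination except import duty and clearance.
Seller's account: goods 7904.68 + inland to port 929.01 + export clearance 330.81 + freight 6589.52 + insurance 401.43 + delivery 1104.22 = 17259.67
Buyer's account: brokerage 493.69 + duty 1216.78 = 1710.47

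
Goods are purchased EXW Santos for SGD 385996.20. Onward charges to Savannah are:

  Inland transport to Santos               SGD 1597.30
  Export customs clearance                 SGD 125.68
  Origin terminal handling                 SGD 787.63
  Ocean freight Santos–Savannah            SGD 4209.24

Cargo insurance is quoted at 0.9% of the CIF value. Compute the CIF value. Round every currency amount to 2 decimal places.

CIF value: SGD 396282.59

Let C be the CIF value. C = EXW price + pre-shipment costs + freight + 0.9% × C
C − 0.9% × C = 385996.20 + 1597.30 + 125.68 + 787.63 + 4209.24
0.991 × C = 392716.05
C = 392716.05 / 0.991 = 396282.59
Insurance premium = 0.9% × 396282.59 = 3566.54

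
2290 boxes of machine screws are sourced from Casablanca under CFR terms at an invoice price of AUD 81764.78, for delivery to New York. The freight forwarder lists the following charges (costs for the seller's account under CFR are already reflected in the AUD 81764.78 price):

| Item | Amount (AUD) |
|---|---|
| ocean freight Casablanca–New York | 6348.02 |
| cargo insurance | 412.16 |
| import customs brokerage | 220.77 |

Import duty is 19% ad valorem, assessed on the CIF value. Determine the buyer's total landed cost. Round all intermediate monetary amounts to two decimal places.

Total landed cost: AUD 98011.33

CFR: the seller pays costs through ocean freight to the destination port, but not insurance.
Already in the invoice (seller's account under CFR): freight — exclude.
CIF value = CFR price + insurance = 81764.78 + 412.16 = 82176.94
Import duty = 82176.94 × 19% = 15613.62
Buyer bears: insurance 412.16 + brokerage 220.77 + duty 15613.62 = 16246.55
Landed cost = invoice 81764.78 + 16246.55 = 98011.33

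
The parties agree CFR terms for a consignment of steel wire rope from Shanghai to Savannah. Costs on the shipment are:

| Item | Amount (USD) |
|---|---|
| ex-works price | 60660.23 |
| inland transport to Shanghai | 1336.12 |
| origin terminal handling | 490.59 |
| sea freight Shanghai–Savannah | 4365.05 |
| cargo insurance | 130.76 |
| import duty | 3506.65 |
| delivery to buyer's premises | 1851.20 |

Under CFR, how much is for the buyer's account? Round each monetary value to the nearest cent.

CFR: the seller pays costs through ocean freight to the destination port, but not insurance.
Seller's account: goods 60660.23 + inland to port 1336.12 + origin terminal 490.59 + freight 4365.05 = 66851.99
Buyer's account: insurance 130.76 + duty 3506.65 + delivery 1851.20 = 5488.61

Buyer's account: USD 5488.61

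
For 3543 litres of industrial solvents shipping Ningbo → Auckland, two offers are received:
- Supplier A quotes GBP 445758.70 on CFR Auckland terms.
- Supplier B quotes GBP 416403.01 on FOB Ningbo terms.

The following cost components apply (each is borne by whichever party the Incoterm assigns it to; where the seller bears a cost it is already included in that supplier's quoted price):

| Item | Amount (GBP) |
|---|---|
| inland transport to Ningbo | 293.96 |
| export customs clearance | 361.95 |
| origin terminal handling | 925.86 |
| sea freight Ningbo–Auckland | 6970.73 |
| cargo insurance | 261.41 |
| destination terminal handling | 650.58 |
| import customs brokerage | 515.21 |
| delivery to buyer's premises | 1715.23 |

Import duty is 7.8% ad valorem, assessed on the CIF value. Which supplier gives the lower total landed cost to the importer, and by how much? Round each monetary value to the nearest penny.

Supplier B is cheaper by GBP 24130.99

Supplier A (CFR):
CIF value = CFR price + insurance = 445758.70 + 261.41 = 446020.11
Import duty = 446020.11 × 7.8% = 34789.57
Buyer bears (A): 261.41 + 650.58 + 515.21 + 1715.23 = 3142.43
Landed cost (A) = invoice 445758.70 + 3142.43 + duty 34789.57 = 483690.70
Supplier B (FOB):
CIF value = FOB price + freight + insurance = 416403.01 + 6970.73 + 261.41 = 423635.15
Import duty = 423635.15 × 7.8% = 33043.54
Buyer bears (B): 6970.73 + 261.41 + 650.58 + 515.21 + 1715.23 = 10113.16
Landed cost (B) = invoice 416403.01 + 10113.16 + duty 33043.54 = 459559.71
Difference = |483690.70 − 459559.71| = 24130.99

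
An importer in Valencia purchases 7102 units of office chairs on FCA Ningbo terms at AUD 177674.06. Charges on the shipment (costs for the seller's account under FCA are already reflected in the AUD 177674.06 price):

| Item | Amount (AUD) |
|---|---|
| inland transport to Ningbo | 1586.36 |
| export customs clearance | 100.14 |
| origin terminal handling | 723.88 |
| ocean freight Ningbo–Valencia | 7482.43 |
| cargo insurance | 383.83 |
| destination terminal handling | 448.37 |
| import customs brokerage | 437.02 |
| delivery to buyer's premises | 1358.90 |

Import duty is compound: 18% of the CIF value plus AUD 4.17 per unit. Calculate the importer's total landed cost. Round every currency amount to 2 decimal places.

Total landed cost: AUD 251651.39

FCA: the seller delivers export-cleared goods to the carrier; the buyer bears costs from that point.
Already in the invoice (seller's account under FCA): inland to port, export clearance — exclude.
CIF value = FCA price + origin terminal + freight + insurance = 177674.06 + 723.88 + 7482.43 + 383.83 = 186264.20
Ad valorem component: 186264.20 × 18% = 33527.56
Specific component: 7102 × 4.17 = 29615.34
Import duty = 33527.56 + 29615.34 = 63142.90
Buyer bears: origin terminal 723.88 + freight 7482.43 + insurance 383.83 + destination terminal 448.37 + brokerage 437.02 + delivery 1358.90 + duty 63142.90 = 73977.33
Landed cost = invoice 177674.06 + 73977.33 = 251651.39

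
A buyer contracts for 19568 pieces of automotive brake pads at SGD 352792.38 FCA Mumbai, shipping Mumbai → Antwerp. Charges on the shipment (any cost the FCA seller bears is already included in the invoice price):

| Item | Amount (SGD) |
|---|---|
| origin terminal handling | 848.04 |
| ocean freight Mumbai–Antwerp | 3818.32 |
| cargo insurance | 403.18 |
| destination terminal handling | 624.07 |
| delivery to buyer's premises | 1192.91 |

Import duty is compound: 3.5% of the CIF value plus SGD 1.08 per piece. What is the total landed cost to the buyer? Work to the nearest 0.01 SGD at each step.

Total landed cost: SGD 393337.51

FCA: the seller delivers export-cleared goods to the carrier; the buyer bears costs from that point.
CIF value = FCA price + origin terminal + freight + insurance = 352792.38 + 848.04 + 3818.32 + 403.18 = 357861.92
Ad valorem component: 357861.92 × 3.5% = 12525.17
Specific component: 19568 × 1.08 = 21133.44
Import duty = 12525.17 + 21133.44 = 33658.61
Buyer bears: origin terminal 848.04 + freight 3818.32 + insurance 403.18 + destination terminal 624.07 + delivery 1192.91 + duty 33658.61 = 40545.13
Landed cost = invoice 352792.38 + 40545.13 = 393337.51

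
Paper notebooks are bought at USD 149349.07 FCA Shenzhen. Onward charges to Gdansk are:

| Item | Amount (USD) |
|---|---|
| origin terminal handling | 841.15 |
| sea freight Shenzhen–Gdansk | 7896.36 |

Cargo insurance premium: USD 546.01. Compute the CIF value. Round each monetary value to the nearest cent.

CIF = FCA price + pre-shipment costs + freight + insurance
CIF = 149349.07 + 841.15 + 7896.36 + 546.01 = 158632.59

CIF value: USD 158632.59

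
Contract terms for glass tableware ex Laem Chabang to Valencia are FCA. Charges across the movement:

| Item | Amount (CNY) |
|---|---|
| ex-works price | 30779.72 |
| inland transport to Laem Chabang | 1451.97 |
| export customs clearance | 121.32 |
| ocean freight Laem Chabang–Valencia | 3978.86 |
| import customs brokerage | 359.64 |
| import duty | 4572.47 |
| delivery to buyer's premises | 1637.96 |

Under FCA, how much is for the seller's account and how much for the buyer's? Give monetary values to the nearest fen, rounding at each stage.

Seller: CNY 32353.01; buyer: CNY 10548.93

FCA: the seller delivers export-cleared goods to the carrier; the buyer bears costs from that point.
Seller's account: goods 30779.72 + inland to port 1451.97 + export clearance 121.32 = 32353.01
Buyer's account: freight 3978.86 + brokerage 359.64 + duty 4572.47 + delivery 1637.96 = 10548.93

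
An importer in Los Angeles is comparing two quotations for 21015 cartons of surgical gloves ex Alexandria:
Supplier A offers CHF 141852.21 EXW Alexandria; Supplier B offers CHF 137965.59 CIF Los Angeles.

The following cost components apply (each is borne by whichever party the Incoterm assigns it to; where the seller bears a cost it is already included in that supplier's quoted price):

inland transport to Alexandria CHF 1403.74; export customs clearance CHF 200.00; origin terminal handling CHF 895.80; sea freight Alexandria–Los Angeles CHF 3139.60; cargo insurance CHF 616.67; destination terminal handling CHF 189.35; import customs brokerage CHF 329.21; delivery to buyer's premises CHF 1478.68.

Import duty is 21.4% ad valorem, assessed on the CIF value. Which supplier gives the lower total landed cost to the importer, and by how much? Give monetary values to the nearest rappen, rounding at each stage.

Supplier B is cheaper by CHF 12312.91

Supplier A (EXW):
CIF value = EXW price + inland to port + export clearance + origin terminal + freight + insurance = 141852.21 + 1403.74 + 200.00 + 895.80 + 3139.60 + 616.67 = 148108.02
Import duty = 148108.02 × 21.4% = 31695.12
Buyer bears (A): 1403.74 + 200.00 + 895.80 + 3139.60 + 616.67 + 189.35 + 329.21 + 1478.68 = 8253.05
Landed cost (A) = invoice 141852.21 + 8253.05 + duty 31695.12 = 181800.38
Supplier B (CIF):
The CIF price already equals the CIF value: 137965.59
Import duty = 137965.59 × 21.4% = 29524.64
Buyer bears (B): 189.35 + 329.21 + 1478.68 = 1997.24
Landed cost (B) = invoice 137965.59 + 1997.24 + duty 29524.64 = 169487.47
Difference = |181800.38 − 169487.47| = 12312.91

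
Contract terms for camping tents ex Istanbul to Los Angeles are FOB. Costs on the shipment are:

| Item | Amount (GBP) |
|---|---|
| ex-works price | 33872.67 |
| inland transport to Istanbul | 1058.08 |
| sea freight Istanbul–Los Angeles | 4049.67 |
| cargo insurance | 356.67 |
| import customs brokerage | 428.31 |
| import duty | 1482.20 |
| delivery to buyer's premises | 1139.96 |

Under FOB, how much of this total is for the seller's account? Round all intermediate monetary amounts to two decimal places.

Seller's account: GBP 34930.75

FOB: the seller bears costs until goods are on board at the origin port; the buyer bears freight, insurance and all costs thereafter.
Seller's account: goods 33872.67 + inland to port 1058.08 = 34930.75
Buyer's account: freight 4049.67 + insurance 356.67 + brokerage 428.31 + duty 1482.20 + delivery 1139.96 = 7456.81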